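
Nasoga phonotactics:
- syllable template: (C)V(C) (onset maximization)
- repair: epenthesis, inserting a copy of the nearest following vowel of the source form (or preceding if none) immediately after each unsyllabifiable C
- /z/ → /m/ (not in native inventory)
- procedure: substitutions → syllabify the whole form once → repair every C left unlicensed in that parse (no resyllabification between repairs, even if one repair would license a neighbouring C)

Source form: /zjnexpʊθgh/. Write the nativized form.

mejenexpʊθgʊhʊ

Substitution: /z/ → /m/, giving /mjnexpʊθgh/.
Syllabifying with onset maximization leaves /m/, /j/, /g/, /h/ stranded (at most one coda consonant is licensed; onsets are limited to one consonant).
Inserting the epenthetic vowel yields /m/ → /me/, /j/ → /je/, /g/ → /gʊ/, /h/ → /hʊ/.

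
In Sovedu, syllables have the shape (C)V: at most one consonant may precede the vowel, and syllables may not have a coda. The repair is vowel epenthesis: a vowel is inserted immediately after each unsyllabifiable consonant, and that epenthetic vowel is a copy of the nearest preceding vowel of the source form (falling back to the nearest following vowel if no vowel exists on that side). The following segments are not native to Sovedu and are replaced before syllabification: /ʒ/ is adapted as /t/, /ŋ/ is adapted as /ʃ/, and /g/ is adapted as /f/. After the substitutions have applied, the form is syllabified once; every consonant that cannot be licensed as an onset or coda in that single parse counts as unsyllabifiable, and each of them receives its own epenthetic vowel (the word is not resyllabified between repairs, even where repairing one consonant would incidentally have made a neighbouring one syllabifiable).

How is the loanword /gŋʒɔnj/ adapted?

Substitution: /g/ → /f/, /ŋ/ → /ʃ/, /ʒ/ → /t/, giving /fʃtɔnj/.
Syllabifying with onset maximization leaves /f/, /ʃ/, /n/, /j/ stranded (no codas are permitted; onsets are limited to one consonant).
Each unlicensed consonant becomes the onset of a new syllable: /f/ → /fɔ/, /ʃ/ → /ʃɔ/, /n/ → /nɔ/, /j/ → /jɔ/.

fɔʃɔtɔnɔjɔ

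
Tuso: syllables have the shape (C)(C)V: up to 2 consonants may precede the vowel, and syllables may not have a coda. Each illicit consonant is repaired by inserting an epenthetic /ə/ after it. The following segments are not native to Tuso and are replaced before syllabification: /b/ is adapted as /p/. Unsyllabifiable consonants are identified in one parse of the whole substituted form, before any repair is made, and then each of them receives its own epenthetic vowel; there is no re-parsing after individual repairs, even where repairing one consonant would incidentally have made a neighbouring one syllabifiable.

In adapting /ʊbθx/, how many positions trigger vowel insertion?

3

After substitution the input is /ʊpθx/.
The unsyllabifiable consonants are /p/, /θ/, /x/; each receives one epenthetic vowel.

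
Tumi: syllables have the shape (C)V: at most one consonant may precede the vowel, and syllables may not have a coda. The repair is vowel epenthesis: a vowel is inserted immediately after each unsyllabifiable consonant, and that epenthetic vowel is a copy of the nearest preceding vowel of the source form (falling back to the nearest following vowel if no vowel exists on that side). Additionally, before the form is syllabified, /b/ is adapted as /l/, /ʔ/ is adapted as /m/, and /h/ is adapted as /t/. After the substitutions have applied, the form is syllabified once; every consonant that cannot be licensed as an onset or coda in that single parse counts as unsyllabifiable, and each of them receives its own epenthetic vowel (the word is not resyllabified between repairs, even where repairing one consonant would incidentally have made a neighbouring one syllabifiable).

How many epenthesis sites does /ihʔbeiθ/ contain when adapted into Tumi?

After substitution the input is /itmleiθ/.
The unsyllabifiable consonants are /t/, /m/, /θ/; each receives one epenthetic vowel.

3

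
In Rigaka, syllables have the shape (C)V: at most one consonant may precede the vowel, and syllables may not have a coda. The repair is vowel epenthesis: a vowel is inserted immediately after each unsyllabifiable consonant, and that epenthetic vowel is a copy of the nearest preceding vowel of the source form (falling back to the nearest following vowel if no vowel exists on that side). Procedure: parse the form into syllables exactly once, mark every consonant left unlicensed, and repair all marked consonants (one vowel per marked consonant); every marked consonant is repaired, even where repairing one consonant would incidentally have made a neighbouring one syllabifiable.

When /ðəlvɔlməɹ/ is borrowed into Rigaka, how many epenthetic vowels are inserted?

3

The unsyllabifiable consonants are /l/, /l/, /ɹ/; each receives one epenthetic vowel.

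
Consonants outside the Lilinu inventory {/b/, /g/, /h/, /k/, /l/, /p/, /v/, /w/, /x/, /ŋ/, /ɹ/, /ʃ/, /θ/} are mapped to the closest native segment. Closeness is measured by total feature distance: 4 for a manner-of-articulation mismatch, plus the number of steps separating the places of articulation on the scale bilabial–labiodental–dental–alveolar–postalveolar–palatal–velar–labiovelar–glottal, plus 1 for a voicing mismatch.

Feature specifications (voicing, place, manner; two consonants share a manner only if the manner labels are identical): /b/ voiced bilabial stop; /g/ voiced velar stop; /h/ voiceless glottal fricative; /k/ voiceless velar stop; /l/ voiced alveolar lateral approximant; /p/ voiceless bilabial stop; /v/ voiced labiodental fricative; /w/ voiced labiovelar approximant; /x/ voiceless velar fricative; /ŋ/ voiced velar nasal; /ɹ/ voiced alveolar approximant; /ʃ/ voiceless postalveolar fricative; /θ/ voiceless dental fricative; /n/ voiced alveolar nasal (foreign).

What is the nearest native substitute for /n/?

/ŋ/ is closest: same manner (nasal), place distance 3 (alveolar→velar), same voicing; total 3. Next closest is /l/ at distance 4.

ŋ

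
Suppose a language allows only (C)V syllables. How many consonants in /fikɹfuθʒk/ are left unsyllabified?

5

Syllabifying with onset maximization leaves /k/, /ɹ/, /θ/, /ʒ/, /k/ stranded (no codas are permitted; onsets are limited to one consonant).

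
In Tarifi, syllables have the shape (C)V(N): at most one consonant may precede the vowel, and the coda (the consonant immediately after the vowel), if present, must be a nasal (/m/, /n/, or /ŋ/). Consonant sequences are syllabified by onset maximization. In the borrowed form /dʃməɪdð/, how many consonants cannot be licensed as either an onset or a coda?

Syllabifying with onset maximization leaves /d/, /ʃ/, /d/, /ð/ stranded (only a nasal (/m/, /n/, or /ŋ/) is licensed in coda position; onsets are limited to one consonant).

4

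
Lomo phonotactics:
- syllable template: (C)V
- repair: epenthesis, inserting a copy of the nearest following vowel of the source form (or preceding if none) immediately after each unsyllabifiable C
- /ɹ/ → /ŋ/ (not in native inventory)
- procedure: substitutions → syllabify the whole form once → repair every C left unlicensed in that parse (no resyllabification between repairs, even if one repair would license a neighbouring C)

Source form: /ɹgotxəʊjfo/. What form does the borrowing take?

ŋogotəxəʊjofo

Substitution: /ɹ/ → /ŋ/, giving /ŋgotxəʊjfo/.
Syllabifying with onset maximization leaves /ŋ/, /t/, /j/ stranded (no codas are permitted; onsets are limited to one consonant).
Each unlicensed consonant becomes the onset of a new syllable: /ŋ/ → /ŋo/, /t/ → /tə/, /j/ → /jo/.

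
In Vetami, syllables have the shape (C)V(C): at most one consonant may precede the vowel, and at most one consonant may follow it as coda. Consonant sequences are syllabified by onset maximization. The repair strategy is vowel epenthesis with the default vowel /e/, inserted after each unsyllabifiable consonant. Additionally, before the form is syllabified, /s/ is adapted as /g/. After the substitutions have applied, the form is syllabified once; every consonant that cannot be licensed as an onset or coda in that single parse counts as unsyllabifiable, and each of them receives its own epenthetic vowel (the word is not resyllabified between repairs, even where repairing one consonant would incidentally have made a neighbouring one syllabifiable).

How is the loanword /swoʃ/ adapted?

gewoʃ

Substitution: /s/ → /g/, giving /gwoʃ/.
Syllabifying with onset maximization leaves /g/ stranded (at most one coda consonant is licensed; onsets are limited to one consonant).
Inserting the epenthetic vowel yields /g/ → /ge/.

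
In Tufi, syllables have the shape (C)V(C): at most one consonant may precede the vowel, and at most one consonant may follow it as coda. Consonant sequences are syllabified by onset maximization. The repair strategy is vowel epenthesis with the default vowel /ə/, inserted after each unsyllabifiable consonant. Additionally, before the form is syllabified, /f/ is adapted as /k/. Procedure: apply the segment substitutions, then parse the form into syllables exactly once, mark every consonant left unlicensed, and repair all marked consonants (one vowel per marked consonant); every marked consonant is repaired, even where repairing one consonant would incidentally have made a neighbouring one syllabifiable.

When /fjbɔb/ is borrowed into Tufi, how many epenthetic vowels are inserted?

After substitution the input is /kjbɔb/.
The unsyllabifiable consonants are /k/, /j/; each receives one epenthetic vowel.

2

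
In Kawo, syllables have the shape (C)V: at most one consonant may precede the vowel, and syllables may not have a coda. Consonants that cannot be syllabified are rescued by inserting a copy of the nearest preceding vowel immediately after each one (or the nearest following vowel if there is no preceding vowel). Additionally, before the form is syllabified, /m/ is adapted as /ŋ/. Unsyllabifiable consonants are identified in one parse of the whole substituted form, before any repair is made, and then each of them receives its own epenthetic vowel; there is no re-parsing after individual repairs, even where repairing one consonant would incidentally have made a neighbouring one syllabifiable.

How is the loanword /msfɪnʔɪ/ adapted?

Substitution: /m/ → /ŋ/, giving /ŋsfɪnʔɪ/.
Syllabifying with onset maximization leaves /ŋ/, /s/, /n/ stranded (no codas are permitted; onsets are limited to one consonant).
Each unlicensed consonant becomes the onset of a new syllable: /ŋ/ → /ŋɪ/, /s/ → /sɪ/, /n/ → /nɪ/.

ŋɪsɪfɪnɪʔɪ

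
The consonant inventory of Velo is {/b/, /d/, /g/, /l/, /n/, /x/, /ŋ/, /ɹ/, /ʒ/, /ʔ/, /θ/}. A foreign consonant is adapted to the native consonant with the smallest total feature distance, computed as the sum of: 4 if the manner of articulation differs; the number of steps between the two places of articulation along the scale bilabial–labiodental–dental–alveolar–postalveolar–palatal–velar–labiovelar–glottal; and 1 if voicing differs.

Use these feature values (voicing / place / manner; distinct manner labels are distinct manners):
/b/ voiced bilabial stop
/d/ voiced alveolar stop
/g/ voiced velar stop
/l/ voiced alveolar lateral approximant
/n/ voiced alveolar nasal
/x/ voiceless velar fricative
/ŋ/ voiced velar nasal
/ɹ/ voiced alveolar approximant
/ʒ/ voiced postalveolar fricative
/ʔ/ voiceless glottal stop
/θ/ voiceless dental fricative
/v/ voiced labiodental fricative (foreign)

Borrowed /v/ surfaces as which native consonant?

θ

/θ/ is closest: same manner (fricative), place distance 1 (labiodental→dental), voicing differs (+1); total 2. Next closest is /ʒ/ at distance 3.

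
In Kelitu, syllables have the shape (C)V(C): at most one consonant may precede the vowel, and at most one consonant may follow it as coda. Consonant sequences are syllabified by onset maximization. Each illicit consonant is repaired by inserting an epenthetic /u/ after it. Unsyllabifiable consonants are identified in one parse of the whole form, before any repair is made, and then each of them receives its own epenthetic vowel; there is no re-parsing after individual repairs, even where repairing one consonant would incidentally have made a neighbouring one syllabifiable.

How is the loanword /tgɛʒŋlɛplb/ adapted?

Syllabifying with onset maximization leaves /t/, /ŋ/, /l/, /b/ stranded (at most one coda consonant is licensed; onsets are limited to one consonant).
Inserting the epenthetic vowel yields /t/ → /tu/, /ŋ/ → /ŋu/, /l/ → /lu/, /b/ → /bu/.

tugɛʒŋulɛplubu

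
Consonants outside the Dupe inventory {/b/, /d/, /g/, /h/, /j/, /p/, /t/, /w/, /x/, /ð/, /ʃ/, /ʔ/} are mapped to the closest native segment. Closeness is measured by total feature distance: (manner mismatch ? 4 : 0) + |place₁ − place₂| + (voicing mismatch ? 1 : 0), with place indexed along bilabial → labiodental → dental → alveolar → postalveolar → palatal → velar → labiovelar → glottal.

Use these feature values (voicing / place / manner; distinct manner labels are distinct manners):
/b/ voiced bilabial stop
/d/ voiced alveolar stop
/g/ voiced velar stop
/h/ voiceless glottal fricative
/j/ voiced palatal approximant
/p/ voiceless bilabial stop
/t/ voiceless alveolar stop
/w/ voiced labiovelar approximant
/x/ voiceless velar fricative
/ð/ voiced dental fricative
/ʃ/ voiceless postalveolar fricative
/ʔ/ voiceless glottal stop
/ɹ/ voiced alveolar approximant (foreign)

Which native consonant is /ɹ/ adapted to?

/j/ is closest: same manner (approximant), place distance 2 (alveolar→palatal), same voicing; total 2. Next closest is /d/ at distance 4.

j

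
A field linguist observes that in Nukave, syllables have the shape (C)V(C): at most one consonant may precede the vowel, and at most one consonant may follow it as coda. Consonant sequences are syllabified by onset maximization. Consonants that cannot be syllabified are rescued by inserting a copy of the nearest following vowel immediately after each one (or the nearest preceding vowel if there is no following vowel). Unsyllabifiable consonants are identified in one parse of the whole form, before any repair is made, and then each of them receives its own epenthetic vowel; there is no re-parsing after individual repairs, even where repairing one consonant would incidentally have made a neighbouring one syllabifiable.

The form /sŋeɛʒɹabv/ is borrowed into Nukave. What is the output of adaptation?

seŋeɛʒɹabva

Under (C)V(C), the unsyllabifiable consonants are /s/, /v/ (at most one coda consonant is licensed; onsets are limited to one consonant).
Inserting the epenthetic vowel yields /s/ → /se/, /v/ → /va/.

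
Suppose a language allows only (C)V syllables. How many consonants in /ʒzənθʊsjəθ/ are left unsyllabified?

4

Under (C)V, the unsyllabifiable consonants are /ʒ/, /n/, /s/, /θ/ (no codas are permitted; onsets are limited to one consonant).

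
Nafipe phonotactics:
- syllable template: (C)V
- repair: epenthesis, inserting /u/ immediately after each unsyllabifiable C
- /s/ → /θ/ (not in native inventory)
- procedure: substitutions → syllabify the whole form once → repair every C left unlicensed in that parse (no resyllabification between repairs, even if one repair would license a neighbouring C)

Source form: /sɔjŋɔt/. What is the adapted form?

Substitution: /s/ → /θ/, giving /θɔjŋɔt/.
Under (C)V, the unsyllabifiable consonants are /j/, /t/ (no codas are permitted; onsets are limited to one consonant).
Each unlicensed consonant becomes the onset of a new syllable: /j/ → /ju/, /t/ → /tu/.

θɔjuŋɔtu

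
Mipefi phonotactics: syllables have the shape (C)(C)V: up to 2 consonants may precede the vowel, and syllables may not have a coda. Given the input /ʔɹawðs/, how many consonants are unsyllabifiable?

The consonants /w/, /ð/, /s/ cannot be parsed into a legal (C)(C)V syllable (no codas are permitted; onsets may contain at most 2 consonants).

3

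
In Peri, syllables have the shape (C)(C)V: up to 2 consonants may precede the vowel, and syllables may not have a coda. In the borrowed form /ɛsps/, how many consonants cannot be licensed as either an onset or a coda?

Syllabifying with onset maximization leaves /s/, /p/, /s/ stranded (no codas are permitted; onsets may contain at most 2 consonants).

3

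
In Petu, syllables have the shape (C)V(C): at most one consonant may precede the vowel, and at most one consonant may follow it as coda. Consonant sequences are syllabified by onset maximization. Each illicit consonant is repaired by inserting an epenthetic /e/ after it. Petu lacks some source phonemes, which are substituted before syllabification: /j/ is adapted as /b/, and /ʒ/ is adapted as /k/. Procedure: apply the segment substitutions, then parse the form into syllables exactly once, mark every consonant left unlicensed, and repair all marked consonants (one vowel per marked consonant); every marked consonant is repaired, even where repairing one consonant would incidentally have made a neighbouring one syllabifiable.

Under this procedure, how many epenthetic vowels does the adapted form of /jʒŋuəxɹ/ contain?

3

After substitution the input is /bkŋuəxɹ/.
The unsyllabifiable consonants are /b/, /k/, /ɹ/; each receives one epenthetic vowel.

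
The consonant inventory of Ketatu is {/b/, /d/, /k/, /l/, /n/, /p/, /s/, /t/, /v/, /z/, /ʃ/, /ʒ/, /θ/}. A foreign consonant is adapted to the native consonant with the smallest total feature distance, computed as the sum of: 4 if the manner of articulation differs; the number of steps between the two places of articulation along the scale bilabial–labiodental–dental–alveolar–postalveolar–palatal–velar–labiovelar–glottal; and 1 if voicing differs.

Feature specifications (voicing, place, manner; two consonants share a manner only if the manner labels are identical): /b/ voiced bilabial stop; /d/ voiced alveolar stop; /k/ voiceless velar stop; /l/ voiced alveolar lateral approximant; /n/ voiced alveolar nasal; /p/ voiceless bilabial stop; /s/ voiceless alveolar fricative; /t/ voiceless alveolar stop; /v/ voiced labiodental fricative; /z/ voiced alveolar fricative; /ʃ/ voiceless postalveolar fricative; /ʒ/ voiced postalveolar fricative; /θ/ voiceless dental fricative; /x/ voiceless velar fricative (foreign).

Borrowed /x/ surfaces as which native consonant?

ʃ

/ʃ/ is closest: same manner (fricative), place distance 2 (velar→postalveolar), same voicing; total 2. Next closest is /s/ at distance 3.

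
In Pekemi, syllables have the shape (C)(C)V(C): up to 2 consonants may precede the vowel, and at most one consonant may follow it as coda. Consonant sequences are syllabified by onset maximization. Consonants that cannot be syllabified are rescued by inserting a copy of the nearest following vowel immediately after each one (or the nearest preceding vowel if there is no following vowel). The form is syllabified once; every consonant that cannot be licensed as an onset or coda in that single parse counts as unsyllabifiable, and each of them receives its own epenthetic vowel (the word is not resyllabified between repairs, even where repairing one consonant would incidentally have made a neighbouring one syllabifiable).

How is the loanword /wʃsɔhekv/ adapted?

Under (C)(C)V(C), the unsyllabifiable consonants are /w/, /v/ (at most one coda consonant is licensed; onsets may contain at most 2 consonants).
Inserting the epenthetic vowel yields /w/ → /wɔ/, /v/ → /ve/.

wɔʃsɔhekve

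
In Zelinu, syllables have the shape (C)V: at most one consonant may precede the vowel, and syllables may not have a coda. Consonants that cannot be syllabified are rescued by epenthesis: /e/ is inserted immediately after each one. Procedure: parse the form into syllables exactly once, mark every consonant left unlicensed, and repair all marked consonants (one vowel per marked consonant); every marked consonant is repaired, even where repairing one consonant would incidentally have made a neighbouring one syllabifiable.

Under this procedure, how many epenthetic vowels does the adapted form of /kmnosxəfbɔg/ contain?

The unsyllabifiable consonants are /k/, /m/, /s/, /f/, /g/; each receives one epenthetic vowel.

5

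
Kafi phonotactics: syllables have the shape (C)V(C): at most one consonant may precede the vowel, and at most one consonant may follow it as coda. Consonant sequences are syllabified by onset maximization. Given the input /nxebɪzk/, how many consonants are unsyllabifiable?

Syllabifying with onset maximization leaves /n/, /k/ stranded (at most one coda consonant is licensed; onsets are limited to one consonant).

2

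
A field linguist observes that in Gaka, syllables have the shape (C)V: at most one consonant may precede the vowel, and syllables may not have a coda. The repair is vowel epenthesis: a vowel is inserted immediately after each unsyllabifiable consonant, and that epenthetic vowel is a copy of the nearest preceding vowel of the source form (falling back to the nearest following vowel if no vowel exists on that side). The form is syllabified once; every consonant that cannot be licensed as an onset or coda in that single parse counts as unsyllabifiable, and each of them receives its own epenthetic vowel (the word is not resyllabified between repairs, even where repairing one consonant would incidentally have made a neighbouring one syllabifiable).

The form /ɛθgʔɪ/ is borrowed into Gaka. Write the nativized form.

ɛθɛgɛʔɪ

Syllabifying with onset maximization leaves /θ/, /g/ stranded (no codas are permitted; onsets are limited to one consonant).
Each unlicensed consonant becomes the onset of a new syllable: /θ/ → /θɛ/, /g/ → /gɛ/.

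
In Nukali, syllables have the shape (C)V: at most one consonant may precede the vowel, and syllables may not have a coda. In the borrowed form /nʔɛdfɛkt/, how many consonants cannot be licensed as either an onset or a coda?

4

Under (C)V, the unsyllabifiable consonants are /n/, /d/, /k/, /t/ (no codas are permitted; onsets are limited to one consonant).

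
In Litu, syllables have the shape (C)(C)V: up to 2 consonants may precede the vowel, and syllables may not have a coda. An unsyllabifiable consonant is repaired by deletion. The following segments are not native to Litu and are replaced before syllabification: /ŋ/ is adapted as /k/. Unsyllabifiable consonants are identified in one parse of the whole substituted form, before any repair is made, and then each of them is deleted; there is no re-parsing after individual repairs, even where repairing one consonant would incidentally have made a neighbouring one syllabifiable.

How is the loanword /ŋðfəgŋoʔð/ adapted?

Substitution: /ŋ/ → /k/, giving /kðfəgkoʔð/.
Under (C)(C)V, the unsyllabifiable consonants are /k/, /ʔ/, /ð/ (no codas are permitted; onsets may contain at most 2 consonants).
Deletion applies to /k/, /ʔ/, /ð/.

ðfəgko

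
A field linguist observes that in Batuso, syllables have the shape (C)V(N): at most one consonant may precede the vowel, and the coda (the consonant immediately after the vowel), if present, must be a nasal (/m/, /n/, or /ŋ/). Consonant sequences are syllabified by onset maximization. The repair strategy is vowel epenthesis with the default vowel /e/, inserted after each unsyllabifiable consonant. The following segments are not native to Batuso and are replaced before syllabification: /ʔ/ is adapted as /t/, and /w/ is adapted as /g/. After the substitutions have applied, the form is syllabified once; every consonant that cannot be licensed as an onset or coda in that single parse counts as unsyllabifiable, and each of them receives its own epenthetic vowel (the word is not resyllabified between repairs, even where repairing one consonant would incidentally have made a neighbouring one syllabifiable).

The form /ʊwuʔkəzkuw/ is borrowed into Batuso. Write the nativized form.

ʊgutekəzekuge

Substitution: /w/ → /g/, /ʔ/ → /t/, giving /ʊgutkəzkug/.
The consonants /t/, /z/, /g/ cannot be parsed into a legal (C)V(N) syllable (only a nasal (/m/, /n/, or /ŋ/) is licensed in coda position; onsets are limited to one consonant).
Each unlicensed consonant becomes the onset of a new syllable: /t/ → /te/, /z/ → /ze/, /g/ → /ge/.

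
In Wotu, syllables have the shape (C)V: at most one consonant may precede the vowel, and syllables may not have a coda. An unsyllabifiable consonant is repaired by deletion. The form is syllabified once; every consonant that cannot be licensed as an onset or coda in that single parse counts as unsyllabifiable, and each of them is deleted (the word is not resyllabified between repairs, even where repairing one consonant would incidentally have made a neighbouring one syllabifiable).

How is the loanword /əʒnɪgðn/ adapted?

ənɪ

The consonants /ʒ/, /g/, /ð/, /n/ cannot be parsed into a legal (C)V syllable (no codas are permitted; onsets are limited to one consonant).
Deletion applies to /ʒ/, /g/, /ð/, /n/.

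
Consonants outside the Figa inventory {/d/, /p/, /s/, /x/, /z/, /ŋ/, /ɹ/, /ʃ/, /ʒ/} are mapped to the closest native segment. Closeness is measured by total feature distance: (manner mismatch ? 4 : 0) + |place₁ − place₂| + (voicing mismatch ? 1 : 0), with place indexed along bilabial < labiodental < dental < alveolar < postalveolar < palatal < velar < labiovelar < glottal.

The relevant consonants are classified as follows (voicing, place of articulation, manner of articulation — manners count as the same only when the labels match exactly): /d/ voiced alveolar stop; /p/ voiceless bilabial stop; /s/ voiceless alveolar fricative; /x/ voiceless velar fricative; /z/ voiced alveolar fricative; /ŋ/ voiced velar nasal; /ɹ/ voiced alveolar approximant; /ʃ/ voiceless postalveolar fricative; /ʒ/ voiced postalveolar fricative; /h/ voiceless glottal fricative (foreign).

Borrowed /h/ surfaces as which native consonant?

x

/x/ is closest: same manner (fricative), place distance 2 (glottal→velar), same voicing; total 2. Next closest is /ʃ/ at distance 4.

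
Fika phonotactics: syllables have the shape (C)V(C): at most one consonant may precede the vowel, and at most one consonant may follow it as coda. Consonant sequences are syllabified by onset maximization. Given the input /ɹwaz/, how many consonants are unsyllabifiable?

Under (C)V(C), the unsyllabifiable consonants are /ɹ/ (at most one coda consonant is licensed; onsets are limited to one consonant).

1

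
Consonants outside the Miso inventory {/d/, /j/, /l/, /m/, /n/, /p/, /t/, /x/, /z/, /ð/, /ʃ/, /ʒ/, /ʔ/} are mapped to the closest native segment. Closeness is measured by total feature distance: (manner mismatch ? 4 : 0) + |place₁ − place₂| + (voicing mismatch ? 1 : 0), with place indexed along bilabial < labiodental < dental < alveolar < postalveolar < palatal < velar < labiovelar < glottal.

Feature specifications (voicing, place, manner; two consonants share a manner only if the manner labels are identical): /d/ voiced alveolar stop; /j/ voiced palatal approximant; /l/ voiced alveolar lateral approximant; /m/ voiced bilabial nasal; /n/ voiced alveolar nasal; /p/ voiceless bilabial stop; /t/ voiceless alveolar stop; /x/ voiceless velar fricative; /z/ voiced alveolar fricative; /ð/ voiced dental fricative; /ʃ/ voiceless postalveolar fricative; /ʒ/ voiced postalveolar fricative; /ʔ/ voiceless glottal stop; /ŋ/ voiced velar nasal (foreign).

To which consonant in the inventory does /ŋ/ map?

n

/n/ is closest: same manner (nasal), place distance 3 (velar→alveolar), same voicing; total 3. Next closest is /j/ at distance 5.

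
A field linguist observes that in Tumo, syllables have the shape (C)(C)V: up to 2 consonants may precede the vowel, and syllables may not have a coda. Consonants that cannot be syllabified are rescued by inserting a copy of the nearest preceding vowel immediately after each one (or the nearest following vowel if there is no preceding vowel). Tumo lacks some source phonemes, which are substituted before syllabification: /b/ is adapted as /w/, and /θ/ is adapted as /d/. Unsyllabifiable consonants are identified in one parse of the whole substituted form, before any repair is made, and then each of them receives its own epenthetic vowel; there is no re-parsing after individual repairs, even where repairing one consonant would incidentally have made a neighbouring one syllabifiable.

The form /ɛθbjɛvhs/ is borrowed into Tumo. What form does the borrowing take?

Substitution: /θ/ → /d/, /b/ → /w/, giving /ɛdwjɛvhs/.
Under (C)(C)V, the unsyllabifiable consonants are /d/, /v/, /h/, /s/ (no codas are permitted; onsets may contain at most 2 consonants).
Each unlicensed consonant becomes the onset of a new syllable: /d/ → /dɛ/, /v/ → /vɛ/, /h/ → /hɛ/, /s/ → /sɛ/.

ɛdɛwjɛvɛhɛsɛ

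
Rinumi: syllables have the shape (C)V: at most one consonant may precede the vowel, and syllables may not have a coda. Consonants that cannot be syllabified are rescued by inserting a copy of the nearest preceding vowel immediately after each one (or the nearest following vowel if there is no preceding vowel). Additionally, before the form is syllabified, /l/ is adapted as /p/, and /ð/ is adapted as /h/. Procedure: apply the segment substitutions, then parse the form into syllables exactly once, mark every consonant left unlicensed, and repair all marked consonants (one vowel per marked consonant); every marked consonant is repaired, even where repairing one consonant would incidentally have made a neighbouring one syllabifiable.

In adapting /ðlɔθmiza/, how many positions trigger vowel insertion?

2

After substitution the input is /hpɔθmiza/.
The unsyllabifiable consonants are /h/, /θ/; each receives one epenthetic vowel.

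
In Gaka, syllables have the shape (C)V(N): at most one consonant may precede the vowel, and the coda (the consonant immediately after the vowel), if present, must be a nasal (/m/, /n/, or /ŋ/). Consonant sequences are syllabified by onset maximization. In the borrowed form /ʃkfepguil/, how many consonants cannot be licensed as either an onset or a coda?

Under (C)V(N), the unsyllabifiable consonants are /ʃ/, /k/, /p/, /l/ (only a nasal (/m/, /n/, or /ŋ/) is licensed in coda position; onsets are limited to one consonant).

4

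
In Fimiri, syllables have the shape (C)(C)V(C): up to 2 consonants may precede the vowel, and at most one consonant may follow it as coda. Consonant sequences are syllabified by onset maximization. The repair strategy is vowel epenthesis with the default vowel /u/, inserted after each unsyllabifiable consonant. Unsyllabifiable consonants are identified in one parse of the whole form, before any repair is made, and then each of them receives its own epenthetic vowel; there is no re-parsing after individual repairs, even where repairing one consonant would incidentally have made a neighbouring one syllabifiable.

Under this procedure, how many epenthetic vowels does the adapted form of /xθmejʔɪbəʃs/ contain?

The unsyllabifiable consonants are /x/, /s/; each receives one epenthetic vowel.

2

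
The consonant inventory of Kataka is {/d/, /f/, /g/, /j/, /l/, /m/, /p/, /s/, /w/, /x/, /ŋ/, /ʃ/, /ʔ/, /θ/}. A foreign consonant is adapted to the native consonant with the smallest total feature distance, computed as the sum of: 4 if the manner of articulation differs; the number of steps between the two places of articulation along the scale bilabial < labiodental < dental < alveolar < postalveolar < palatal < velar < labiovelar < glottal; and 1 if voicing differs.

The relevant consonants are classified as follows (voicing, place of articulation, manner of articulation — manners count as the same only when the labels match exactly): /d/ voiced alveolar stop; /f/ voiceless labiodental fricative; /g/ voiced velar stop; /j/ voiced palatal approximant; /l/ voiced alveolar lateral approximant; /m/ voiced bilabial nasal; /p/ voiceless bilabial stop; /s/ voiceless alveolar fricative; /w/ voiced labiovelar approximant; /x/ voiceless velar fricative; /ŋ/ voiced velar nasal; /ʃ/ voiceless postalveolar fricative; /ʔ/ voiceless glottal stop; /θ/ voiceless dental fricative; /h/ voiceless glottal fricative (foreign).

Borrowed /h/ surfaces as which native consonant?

x

/x/ is closest: same manner (fricative), place distance 2 (glottal→velar), same voicing; total 2. Next closest is /ʃ/ at distance 4.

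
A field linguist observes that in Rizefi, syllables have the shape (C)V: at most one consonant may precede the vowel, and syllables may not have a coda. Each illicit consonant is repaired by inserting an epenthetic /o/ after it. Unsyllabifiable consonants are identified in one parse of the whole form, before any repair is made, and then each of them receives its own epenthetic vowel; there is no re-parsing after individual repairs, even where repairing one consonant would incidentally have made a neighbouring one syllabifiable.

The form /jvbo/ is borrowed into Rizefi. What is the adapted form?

jovobo

The consonants /j/, /v/ cannot be parsed into a legal (C)V syllable (no codas are permitted; onsets are limited to one consonant).
Each unlicensed consonant becomes the onset of a new syllable: /j/ → /jo/, /v/ → /vo/.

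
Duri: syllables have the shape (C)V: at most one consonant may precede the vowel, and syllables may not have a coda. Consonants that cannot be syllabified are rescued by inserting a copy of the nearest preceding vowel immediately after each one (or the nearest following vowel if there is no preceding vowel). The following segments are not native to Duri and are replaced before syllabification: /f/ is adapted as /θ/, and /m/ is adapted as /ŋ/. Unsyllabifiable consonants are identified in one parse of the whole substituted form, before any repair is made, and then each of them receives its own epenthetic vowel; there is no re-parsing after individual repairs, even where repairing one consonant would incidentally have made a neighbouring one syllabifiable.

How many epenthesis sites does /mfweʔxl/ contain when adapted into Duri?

5

After substitution the input is /ŋθweʔxl/.
The unsyllabifiable consonants are /ŋ/, /θ/, /ʔ/, /x/, /l/; each receives one epenthetic vowel.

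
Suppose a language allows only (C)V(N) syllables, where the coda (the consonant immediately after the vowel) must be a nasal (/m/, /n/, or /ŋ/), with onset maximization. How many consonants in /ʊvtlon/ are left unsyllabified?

2

The consonants /v/, /t/ cannot be parsed into a legal (C)V(N) syllable (only a nasal (/m/, /n/, or /ŋ/) is licensed in coda position; onsets are limited to one consonant).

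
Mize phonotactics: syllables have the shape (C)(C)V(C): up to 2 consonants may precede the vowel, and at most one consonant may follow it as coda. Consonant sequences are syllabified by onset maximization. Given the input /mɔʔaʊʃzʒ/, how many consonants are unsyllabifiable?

2

The consonants /z/, /ʒ/ cannot be parsed into a legal (C)(C)V(C) syllable (at most one coda consonant is licensed; onsets may contain at most 2 consonants).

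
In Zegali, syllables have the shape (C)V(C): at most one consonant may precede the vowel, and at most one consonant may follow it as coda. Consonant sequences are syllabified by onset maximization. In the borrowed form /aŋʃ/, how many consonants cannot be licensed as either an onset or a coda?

1

The consonants /ʃ/ cannot be parsed into a legal (C)V(C) syllable (at most one coda consonant is licensed; onsets are limited to one consonant).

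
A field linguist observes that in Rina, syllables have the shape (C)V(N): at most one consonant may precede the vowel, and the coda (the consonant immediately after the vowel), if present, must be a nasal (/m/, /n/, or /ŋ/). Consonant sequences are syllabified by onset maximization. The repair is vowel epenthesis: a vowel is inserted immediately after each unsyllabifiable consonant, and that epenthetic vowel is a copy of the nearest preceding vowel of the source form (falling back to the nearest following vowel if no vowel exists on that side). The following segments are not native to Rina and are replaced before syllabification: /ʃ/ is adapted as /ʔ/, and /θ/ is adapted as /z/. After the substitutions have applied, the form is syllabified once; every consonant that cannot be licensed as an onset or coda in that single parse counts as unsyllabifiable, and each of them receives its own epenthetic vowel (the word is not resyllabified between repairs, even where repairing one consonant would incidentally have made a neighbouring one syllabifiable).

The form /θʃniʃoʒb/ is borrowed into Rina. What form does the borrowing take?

ziʔiniʔoʒobo

Substitution: /θ/ → /z/, /ʃ/ → /ʔ/, giving /zʔniʔoʒb/.
Under (C)V(N), the unsyllabifiable consonants are /z/, /ʔ/, /ʒ/, /b/ (only a nasal (/m/, /n/, or /ŋ/) is licensed in coda position; onsets are limited to one consonant).
Each unlicensed consonant becomes the onset of a new syllable: /z/ → /zi/, /ʔ/ → /ʔi/, /ʒ/ → /ʒo/, /b/ → /bo/.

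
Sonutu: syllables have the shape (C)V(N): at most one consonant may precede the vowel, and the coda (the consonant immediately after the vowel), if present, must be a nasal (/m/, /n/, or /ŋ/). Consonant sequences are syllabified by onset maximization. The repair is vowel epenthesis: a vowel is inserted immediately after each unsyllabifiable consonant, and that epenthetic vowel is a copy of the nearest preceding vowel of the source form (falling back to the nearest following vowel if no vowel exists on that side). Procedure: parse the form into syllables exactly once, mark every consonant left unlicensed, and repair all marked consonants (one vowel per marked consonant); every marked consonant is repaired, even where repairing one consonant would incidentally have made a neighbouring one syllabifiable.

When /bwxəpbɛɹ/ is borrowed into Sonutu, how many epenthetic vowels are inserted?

The unsyllabifiable consonants are /b/, /w/, /p/, /ɹ/; each receives one epenthetic vowel.

4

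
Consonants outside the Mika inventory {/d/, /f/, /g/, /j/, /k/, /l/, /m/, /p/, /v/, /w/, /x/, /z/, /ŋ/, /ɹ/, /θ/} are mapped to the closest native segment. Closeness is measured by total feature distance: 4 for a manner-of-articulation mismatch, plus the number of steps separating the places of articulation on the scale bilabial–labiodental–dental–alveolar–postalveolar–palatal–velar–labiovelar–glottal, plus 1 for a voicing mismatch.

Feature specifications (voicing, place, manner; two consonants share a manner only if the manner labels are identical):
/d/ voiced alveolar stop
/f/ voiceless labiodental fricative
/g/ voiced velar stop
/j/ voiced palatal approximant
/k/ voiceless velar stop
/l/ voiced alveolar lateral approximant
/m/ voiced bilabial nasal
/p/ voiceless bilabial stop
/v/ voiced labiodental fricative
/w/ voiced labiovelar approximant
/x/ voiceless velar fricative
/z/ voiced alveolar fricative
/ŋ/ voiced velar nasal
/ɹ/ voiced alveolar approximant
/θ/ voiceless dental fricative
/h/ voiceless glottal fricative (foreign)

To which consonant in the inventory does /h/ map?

/x/ is closest: same manner (fricative), place distance 2 (glottal→velar), same voicing; total 2. Next closest is /k/ at distance 6.

x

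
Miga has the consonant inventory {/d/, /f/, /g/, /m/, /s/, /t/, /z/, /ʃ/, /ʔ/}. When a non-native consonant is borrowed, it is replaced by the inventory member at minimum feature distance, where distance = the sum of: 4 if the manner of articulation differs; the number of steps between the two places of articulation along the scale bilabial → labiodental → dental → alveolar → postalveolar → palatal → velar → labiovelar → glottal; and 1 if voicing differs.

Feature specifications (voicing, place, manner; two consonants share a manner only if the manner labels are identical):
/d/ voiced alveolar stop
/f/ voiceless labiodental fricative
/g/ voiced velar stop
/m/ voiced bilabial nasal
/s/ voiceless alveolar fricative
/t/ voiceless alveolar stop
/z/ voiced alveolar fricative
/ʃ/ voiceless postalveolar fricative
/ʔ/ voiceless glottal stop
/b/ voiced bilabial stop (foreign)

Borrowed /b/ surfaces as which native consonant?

d

/d/ is closest: same manner (stop), place distance 3 (bilabial→alveolar), same voicing; total 3. Next closest is /m/ at distance 4.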